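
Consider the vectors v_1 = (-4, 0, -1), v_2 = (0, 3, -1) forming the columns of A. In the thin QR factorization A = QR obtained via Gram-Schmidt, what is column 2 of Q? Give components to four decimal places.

q_1 = v_1/‖v_1‖ = (-4, 0, -1)/4.1231 = (-0.9701, 0.0000, -0.2425).
r_{12} = q_1·v_2 = 0.2425.
u_2 = v_2 − 0.2425·q_1 = (0.2353, 3.0000, -0.9412).
‖u_2‖ = 3.1530, so q_2 = (0.0746, 0.9515, -0.2985).

q_2 = (0.0746, 0.9515, -0.2985)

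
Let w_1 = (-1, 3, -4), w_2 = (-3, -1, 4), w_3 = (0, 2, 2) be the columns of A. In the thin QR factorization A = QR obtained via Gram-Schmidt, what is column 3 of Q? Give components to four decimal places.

e_3 = (0.3904, 0.7807, 0.4880)

e_1 = w_1/‖w_1‖ = (-1, 3, -4)/5.0990 = (-0.1961, 0.5883, -0.7845).
r_{12} = e_1·w_2 = -3.1379.
u_2 = w_2 + 3.1379·e_1 = (-3.6154, 0.8462, 1.5385).
‖u_2‖ = 4.0192, so e_2 = (-0.8995, 0.2105, 0.3828).
r_{13} = e_1·w_3 = -0.3922; r_{23} = e_2·w_3 = 1.1866.
u_3 = w_3 + 0.3922·e_1 − 1.1866·e_2 = (0.9905, 1.9810, 1.2381).
‖u_3‖ = 2.5373, so e_3 = (0.3904, 0.7807, 0.4880).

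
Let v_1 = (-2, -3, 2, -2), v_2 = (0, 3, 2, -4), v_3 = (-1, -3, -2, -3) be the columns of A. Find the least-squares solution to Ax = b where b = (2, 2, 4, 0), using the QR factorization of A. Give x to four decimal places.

v_1 = (-2, -3, 2, -2); ‖v_1‖ = 4.5826, so q_1 = (-0.4364, -0.6547, 0.4364, -0.4364).
q_1·v_2 = (-0.4364)·0 + (-0.6547)·3 + 0.4364·2 + (-0.4364)·(-4) = 0.6547.
u_2 = v_2 − 0.6547·q_1 = (0.2857, 3.4286, 1.7143, -3.7143).
‖u_2‖ = 5.3452, so q_2 = (0.0535, 0.6414, 0.3207, -0.6949).
q_1·v_3 = (-0.4364)·(-1) + (-0.6547)·(-3) + 0.4364·(-2) + (-0.4364)·(-3) = 2.8368; q_2·v_3 = 0.0535·(-1) + 0.6414·(-3) + 0.3207·(-2) + (-0.6949)·(-3) = -0.5345.
u_3 = v_3 − 2.8368·q_1 + 0.5345·q_2 = (0.2667, -0.8000, -3.0667, -2.1333).
‖u_3‖ = 3.8297, so q_3 = (0.0696, -0.2089, -0.8008, -0.5570).
Qᵀb = (-0.4364, 2.6726, -3.4816).
Back-substitute: x_3 = -3.4816/3.8297 = -0.9091.
x_2 = (2.6726 + 0.5345·(-0.9091))/5.3452 = 0.4091.
x_1 = (-0.4364 − 0.6547·0.4091 − 2.8368·(-0.9091))/4.5826 = 0.4091.

x = (0.4091, 0.4091, -0.9091)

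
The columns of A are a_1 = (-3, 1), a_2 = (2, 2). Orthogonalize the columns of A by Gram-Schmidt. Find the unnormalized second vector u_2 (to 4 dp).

u_2 = (0.8000, 2.4000)

q_1 = a_1/‖a_1‖ = (-3, 1)/3.1623 = (-0.9487, 0.3162).
r_{12} = q_1·a_2 = -1.2649.
u_2 = a_2 + 1.2649·q_1 = (0.8000, 2.4000).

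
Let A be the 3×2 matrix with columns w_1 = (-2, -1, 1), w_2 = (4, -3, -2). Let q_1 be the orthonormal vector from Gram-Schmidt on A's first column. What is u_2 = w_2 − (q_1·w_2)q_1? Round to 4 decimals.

u_2 = (1.6667, -4.1667, -0.8333)

w_1 = (-2, -1, 1); ‖w_1‖ = 2.4495, so q_1 = (-0.8165, -0.4082, 0.4082).
q_1·w_2 = (-0.8165)·4 + (-0.4082)·(-3) + 0.4082·(-2) = -2.8577.
u_2 = w_2 + 2.8577·q_1 = (1.6667, -4.1667, -0.8333).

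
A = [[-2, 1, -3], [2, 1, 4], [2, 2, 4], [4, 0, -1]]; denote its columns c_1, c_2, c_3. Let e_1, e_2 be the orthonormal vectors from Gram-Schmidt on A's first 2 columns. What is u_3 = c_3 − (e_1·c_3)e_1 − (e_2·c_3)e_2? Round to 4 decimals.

u_3 = (-3.2368, 1.8684, 0.6842, -2.8947)

c_1 = (-2, 2, 2, 4); ‖c_1‖ = 5.2915, so e_1 = (-0.3780, 0.3780, 0.3780, 0.7559).
e_1·c_2 = (-0.3780)·1 + 0.3780·1 + 0.3780·2 + 0.7559·0 = 0.7559.
u_2 = c_2 − 0.7559·e_1 = (1.2857, 0.7143, 1.7143, -0.5714).
‖u_2‖ = 2.3299, so e_2 = (0.5518, 0.3066, 0.7358, -0.2453).
e_1·c_3 = (-0.3780)·(-3) + 0.3780·4 + 0.3780·4 + 0.7559·(-1) = 3.4017; e_2·c_3 = 0.5518·(-3) + 0.3066·4 + 0.7358·4 + (-0.2453)·(-1) = 2.7591.
u_3 = c_3 − 3.4017·e_1 − 2.7591·e_2 = (-3.2368, 1.8684, 0.6842, -2.8947).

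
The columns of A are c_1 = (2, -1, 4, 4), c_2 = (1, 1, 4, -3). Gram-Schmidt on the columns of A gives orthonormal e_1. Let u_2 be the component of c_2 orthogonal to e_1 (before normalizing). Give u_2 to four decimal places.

u_2 = (0.7297, 1.1351, 3.4595, -3.5405)

c_1 = (2, -1, 4, 4); ‖c_1‖ = 6.0828, so e_1 = (0.3288, -0.1644, 0.6576, 0.6576).
e_1·c_2 = 0.3288·1 + (-0.1644)·1 + 0.6576·4 + 0.6576·(-3) = 0.8220.
u_2 = c_2 − 0.8220·e_1 = (0.7297, 1.1351, 3.4595, -3.5405).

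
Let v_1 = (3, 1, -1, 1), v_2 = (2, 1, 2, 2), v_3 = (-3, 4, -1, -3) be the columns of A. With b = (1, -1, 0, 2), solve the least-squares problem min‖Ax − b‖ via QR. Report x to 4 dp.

q_1 = v_1/‖v_1‖ = (3, 1, -1, 1)/3.4641 = (0.8660, 0.2887, -0.2887, 0.2887).
r_{12} = q_1·v_2 = 2.0207.
u_2 = v_2 − 2.0207·q_1 = (0.2500, 0.4167, 2.5833, 1.4167).
‖u_2‖ = 2.9861, so q_2 = (0.0837, 0.1395, 0.8651, 0.4744).
r_{13} = q_1·v_3 = -2.0207; r_{23} = q_2·v_3 = -1.9814.
u_3 = v_3 + 2.0207·q_1 + 1.9814·q_2 = (-1.0841, 4.8598, 0.1308, -1.4766).
‖u_3‖ = 5.1953, so q_3 = (-0.2087, 0.9354, 0.0252, -0.2842).
Qᵀb = (1.1547, 0.8930, -1.7126).
Back-substitute: x_3 = -1.7126/5.1953 = -0.3296.
x_2 = (0.8930 + 1.9814·(-0.3296))/2.9861 = 0.0803.
x_1 = (1.1547 − 2.0207·0.0803 + 2.0207·(-0.3296))/3.4641 = 0.0942.

x = (0.0942, 0.0803, -0.3296)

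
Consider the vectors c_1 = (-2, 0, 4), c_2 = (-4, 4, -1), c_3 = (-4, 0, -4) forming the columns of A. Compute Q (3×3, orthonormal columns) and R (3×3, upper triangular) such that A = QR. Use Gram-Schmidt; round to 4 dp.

Q = [[-0.4472, -0.6344, -0.6305], [0.0000, 0.7049, -0.7093], [0.8944, -0.3172, -0.3152]], R = [[4.4721, 0.8944, -1.7889], [0.0000, 5.6745, 3.8065], [0.0000, 0.0000, 3.7829]]

q_1 = c_1/‖c_1‖ = (-2, 0, 4)/4.4721 = (-0.4472, 0.0000, 0.8944).
r_{12} = q_1·c_2 = 0.8944.
u_2 = c_2 − 0.8944·q_1 = (-3.6000, 4.0000, -1.8000).
‖u_2‖ = 5.6745, so q_2 = (-0.6344, 0.7049, -0.3172).
r_{13} = q_1·c_3 = -1.7889; r_{23} = q_2·c_3 = 3.8065.
u_3 = c_3 + 1.7889·q_1 − 3.8065·q_2 = (-2.3851, -2.6832, -1.1925).
‖u_3‖ = 3.7829, so q_3 = (-0.6305, -0.7093, -0.3152).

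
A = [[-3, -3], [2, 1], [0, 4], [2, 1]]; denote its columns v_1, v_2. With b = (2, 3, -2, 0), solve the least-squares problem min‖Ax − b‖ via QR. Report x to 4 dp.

x = (0.4931, -0.6448)

v_1 = (-3, 2, 0, 2); ‖v_1‖ = 4.1231, so e_1 = (-0.7276, 0.4851, 0.0000, 0.4851).
e_1·v_2 = (-0.7276)·(-3) + 0.4851·1 + 0.0000·4 + 0.4851·1 = 3.1530.
u_2 = v_2 − 3.1530·e_1 = (-0.7059, -0.5294, 4.0000, -0.5294).
‖u_2‖ = 4.1302, so e_2 = (-0.1709, -0.1282, 0.9685, -0.1282).
Qᵀb = (0.0000, -2.6633).
Back-substitute: x_2 = -2.6633/4.1302 = -0.6448.
x_1 = (0.0000 − 3.1530·(-0.6448))/4.1231 = 0.4931.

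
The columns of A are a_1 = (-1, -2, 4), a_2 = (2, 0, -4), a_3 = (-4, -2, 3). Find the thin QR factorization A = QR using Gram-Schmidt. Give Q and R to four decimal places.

a_1 = (-1, -2, 4); ‖a_1‖ = 4.5826, so e_1 = (-0.2182, -0.4364, 0.8729).
e_1·a_2 = (-0.2182)·2 + (-0.4364)·0 + 0.8729·(-4) = -3.9279.
u_2 = a_2 + 3.9279·e_1 = (1.1429, -1.7143, -0.5714).
‖u_2‖ = 2.1381, so e_2 = (0.5345, -0.8018, -0.2673).
e_1·a_3 = (-0.2182)·(-4) + (-0.4364)·(-2) + 0.8729·3 = 4.3644; e_2·a_3 = 0.5345·(-4) + (-0.8018)·(-2) + (-0.2673)·3 = -1.3363.
u_3 = a_3 − 4.3644·e_1 + 1.3363·e_2 = (-2.3333, -1.1667, -1.1667).
‖u_3‖ = 2.8577, so e_3 = (-0.8165, -0.4082, -0.4082).

Q = [[-0.2182, 0.5345, -0.8165], [-0.4364, -0.8018, -0.4082], [0.8729, -0.2673, -0.4082]], R = [[4.5826, -3.9279, 4.3644], [0.0000, 2.1381, -1.3363], [0.0000, 0.0000, 2.8577]]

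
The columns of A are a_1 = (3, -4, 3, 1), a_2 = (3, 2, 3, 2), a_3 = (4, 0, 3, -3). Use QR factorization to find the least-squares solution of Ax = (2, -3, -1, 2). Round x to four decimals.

a_1 = (3, -4, 3, 1); ‖a_1‖ = 5.9161, so q_1 = (0.5071, -0.6761, 0.5071, 0.1690).
q_1·a_2 = 0.5071·3 + (-0.6761)·2 + 0.5071·3 + 0.1690·2 = 2.0284.
u_2 = a_2 − 2.0284·q_1 = (1.9714, 3.3714, 1.9714, 1.6571).
‖u_2‖ = 4.6782, so q_2 = (0.4214, 0.7207, 0.4214, 0.3542).
q_1·a_3 = 0.5071·4 + (-0.6761)·0 + 0.5071·3 + 0.1690·(-3) = 3.0426; q_2·a_3 = 0.4214·4 + 0.7207·0 + 0.4214·3 + 0.3542·(-3) = 1.8872.
u_3 = a_3 − 3.0426·q_1 − 1.8872·q_2 = (1.6619, 0.6971, 0.6619, -4.1828).
‖u_3‖ = 4.6023, so q_3 = (0.3611, 0.1515, 0.1438, -0.9088).
Qᵀb = (2.8735, -1.0321, -1.6937).
Back-substitute: x_3 = -1.6937/4.6023 = -0.3680.
x_2 = (-1.0321 − 1.8872·(-0.3680))/4.6782 = -0.0722.
x_1 = (2.8735 − 2.0284·(-0.0722) − 3.0426·(-0.3680))/5.9161 = 0.6997.

x = (0.6997, -0.0722, -0.3680)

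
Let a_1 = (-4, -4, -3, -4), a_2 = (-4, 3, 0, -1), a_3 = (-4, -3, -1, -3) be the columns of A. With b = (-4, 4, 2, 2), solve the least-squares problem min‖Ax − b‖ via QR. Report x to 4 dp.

x = (-1.2018, 0.9503, 1.0906)

e_1 = a_1/‖a_1‖ = (-4, -4, -3, -4)/7.5498 = (-0.5298, -0.5298, -0.3974, -0.5298).
r_{12} = e_1·a_2 = 1.0596.
u_2 = a_2 − 1.0596·e_1 = (-3.4386, 3.5614, 0.4211, -0.4386).
‖u_2‖ = 4.9877, so e_2 = (-0.6894, 0.7140, 0.0844, -0.0879).
r_{13} = e_1·a_3 = 5.6955; r_{23} = e_2·a_3 = 0.7949.
u_3 = a_3 − 5.6955·e_1 − 0.7949·e_2 = (-0.4344, -0.5501, 1.1961, 0.0874).
‖u_3‖ = 1.3891, so e_3 = (-0.3127, -0.3960, 0.8611, 0.0630).
Qᵀb = (-1.8543, 5.6068, 1.5150).
Back-substitute: x_3 = 1.5150/1.3891 = 1.0906.
x_2 = (5.6068 − 0.7949·1.0906)/4.9877 = 0.9503.
x_1 = (-1.8543 − 1.0596·0.9503 − 5.6955·1.0906)/7.5498 = -1.2018.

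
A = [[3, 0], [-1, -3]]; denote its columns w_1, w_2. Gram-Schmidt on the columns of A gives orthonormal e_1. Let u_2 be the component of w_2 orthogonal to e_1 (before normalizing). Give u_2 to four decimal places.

e_1 = w_1/‖w_1‖ = (3, -1)/3.1623 = (0.9487, -0.3162).
r_{12} = e_1·w_2 = 0.9487.
u_2 = w_2 − 0.9487·e_1 = (-0.9000, -2.7000).

u_2 = (-0.9000, -2.7000)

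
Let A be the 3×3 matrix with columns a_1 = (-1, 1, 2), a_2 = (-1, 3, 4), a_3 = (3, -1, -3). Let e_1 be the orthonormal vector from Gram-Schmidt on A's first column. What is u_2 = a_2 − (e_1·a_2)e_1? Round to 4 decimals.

a_1 = (-1, 1, 2); ‖a_1‖ = 2.4495, so e_1 = (-0.4082, 0.4082, 0.8165).
e_1·a_2 = (-0.4082)·(-1) + 0.4082·3 + 0.8165·4 = 4.8990.
u_2 = a_2 − 4.8990·e_1 = (1.0000, 1.0000, 0.0000).

u_2 = (1.0000, 1.0000, 0.0000)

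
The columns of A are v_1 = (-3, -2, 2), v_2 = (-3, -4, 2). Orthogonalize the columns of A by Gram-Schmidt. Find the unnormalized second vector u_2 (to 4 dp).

u_2 = (0.7059, -1.5294, -0.4706)

v_1 = (-3, -2, 2); ‖v_1‖ = 4.1231, so e_1 = (-0.7276, -0.4851, 0.4851).
e_1·v_2 = (-0.7276)·(-3) + (-0.4851)·(-4) + 0.4851·2 = 5.0932.
u_2 = v_2 − 5.0932·e_1 = (0.7059, -1.5294, -0.4706).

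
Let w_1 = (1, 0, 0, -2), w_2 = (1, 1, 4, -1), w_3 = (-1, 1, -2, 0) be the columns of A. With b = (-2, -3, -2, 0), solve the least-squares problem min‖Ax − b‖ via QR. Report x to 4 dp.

w_1 = (1, 0, 0, -2); ‖w_1‖ = 2.2361, so e_1 = (0.4472, 0.0000, 0.0000, -0.8944).
e_1·w_2 = 0.4472·1 + 0.0000·1 + 0.0000·4 + (-0.8944)·(-1) = 1.3416.
u_2 = w_2 − 1.3416·e_1 = (0.4000, 1.0000, 4.0000, 0.2000).
‖u_2‖ = 4.1473, so e_2 = (0.0964, 0.2411, 0.9645, 0.0482).
e_1·w_3 = 0.4472·(-1) + 0.0000·1 + 0.0000·(-2) + (-0.8944)·0 = -0.4472; e_2·w_3 = 0.0964·(-1) + 0.2411·1 + 0.9645·(-2) + 0.0482·0 = -1.7843.
u_3 = w_3 + 0.4472·e_1 + 1.7843·e_2 = (-0.6279, 1.4302, -0.2791, -0.3140).
‖u_3‖ = 1.6175, so e_3 = (-0.3882, 0.8842, -0.1725, -0.1941).
Qᵀb = (-0.8944, -2.8452, -1.5312).
Back-substitute: x_3 = -1.5312/1.6175 = -0.9467.
x_2 = (-2.8452 + 1.7843·(-0.9467))/4.1473 = -1.0933.
x_1 = (-0.8944 − 1.3416·(-1.0933) + 0.4472·(-0.9467))/2.2361 = 0.0667.

x = (0.0667, -1.0933, -0.9467)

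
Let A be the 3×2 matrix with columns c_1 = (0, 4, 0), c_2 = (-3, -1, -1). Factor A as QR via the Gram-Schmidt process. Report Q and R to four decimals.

c_1 = (0, 4, 0); ‖c_1‖ = 4.0000, so e_1 = (0.0000, 1.0000, 0.0000).
e_1·c_2 = 0.0000·(-3) + 1.0000·(-1) + 0.0000·(-1) = -1.0000.
u_2 = c_2 + 1.0000·e_1 = (-3.0000, 0.0000, -1.0000).
‖u_2‖ = 3.1623, so e_2 = (-0.9487, 0.0000, -0.3162).

Q = [[0.0000, -0.9487], [1.0000, 0.0000], [0.0000, -0.3162]], R = [[4.0000, -1.0000], [0.0000, 3.1623]]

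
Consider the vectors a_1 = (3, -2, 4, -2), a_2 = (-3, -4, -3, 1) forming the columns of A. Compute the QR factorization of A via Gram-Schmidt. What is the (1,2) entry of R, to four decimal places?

r_{12} = -2.6112

a_1 = (3, -2, 4, -2); ‖a_1‖ = 5.7446, so e_1 = (0.5222, -0.3482, 0.6963, -0.3482).
r_{12} = e_1·a_2 = -2.6112.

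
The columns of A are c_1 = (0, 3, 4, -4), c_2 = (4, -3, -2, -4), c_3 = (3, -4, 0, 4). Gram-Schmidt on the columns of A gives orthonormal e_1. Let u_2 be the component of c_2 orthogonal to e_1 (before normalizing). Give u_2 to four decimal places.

u_2 = (4.0000, -2.9268, -1.9024, -4.0976)

e_1 = c_1/‖c_1‖ = (0, 3, 4, -4)/6.4031 = (0.0000, 0.4685, 0.6247, -0.6247).
r_{12} = e_1·c_2 = -0.1562.
u_2 = c_2 + 0.1562·e_1 = (4.0000, -2.9268, -1.9024, -4.0976).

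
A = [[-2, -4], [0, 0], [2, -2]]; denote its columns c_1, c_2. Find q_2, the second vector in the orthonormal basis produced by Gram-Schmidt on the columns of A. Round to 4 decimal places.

c_1 = (-2, 0, 2); ‖c_1‖ = 2.8284, so q_1 = (-0.7071, 0.0000, 0.7071).
q_1·c_2 = (-0.7071)·(-4) + 0.0000·0 + 0.7071·(-2) = 1.4142.
u_2 = c_2 − 1.4142·q_1 = (-3.0000, 0.0000, -3.0000).
‖u_2‖ = 4.2426, so q_2 = (-0.7071, 0.0000, -0.7071).

q_2 = (-0.7071, 0.0000, -0.7071)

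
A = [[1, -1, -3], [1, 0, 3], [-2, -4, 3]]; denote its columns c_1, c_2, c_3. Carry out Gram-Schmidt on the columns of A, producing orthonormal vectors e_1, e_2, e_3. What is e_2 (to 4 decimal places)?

e_1 = c_1/‖c_1‖ = (1, 1, -2)/2.4495 = (0.4082, 0.4082, -0.8165).
r_{12} = e_1·c_2 = 2.8577.
u_2 = c_2 − 2.8577·e_1 = (-2.1667, -1.1667, -1.6667).
‖u_2‖ = 2.9721, so e_2 = (-0.7290, -0.3925, -0.5608).

e_2 = (-0.7290, -0.3925, -0.5608)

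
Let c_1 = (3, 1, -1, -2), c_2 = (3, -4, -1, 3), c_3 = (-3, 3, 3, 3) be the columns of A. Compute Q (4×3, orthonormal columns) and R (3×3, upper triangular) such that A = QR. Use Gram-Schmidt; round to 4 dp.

c_1 = (3, 1, -1, -2); ‖c_1‖ = 3.8730, so q_1 = (0.7746, 0.2582, -0.2582, -0.5164).
q_1·c_2 = 0.7746·3 + 0.2582·(-4) + (-0.2582)·(-1) + (-0.5164)·3 = 0.0000.
u_2 = c_2 − 0.0000·q_1 = (3.0000, -4.0000, -1.0000, 3.0000).
‖u_2‖ = 5.9161, so q_2 = (0.5071, -0.6761, -0.1690, 0.5071).
q_1·c_3 = 0.7746·(-3) + 0.2582·3 + (-0.2582)·3 + (-0.5164)·3 = -3.8730; q_2·c_3 = 0.5071·(-3) + (-0.6761)·3 + (-0.1690)·3 + 0.5071·3 = -2.5355.
u_3 = c_3 + 3.8730·q_1 + 2.5355·q_2 = (1.2857, 2.2857, 1.5714, 2.2857).
‖u_3‖ = 3.8173, so q_3 = (0.3368, 0.5988, 0.4117, 0.5988).

Q = [[0.7746, 0.5071, 0.3368], [0.2582, -0.6761, 0.5988], [-0.2582, -0.1690, 0.4117], [-0.5164, 0.5071, 0.5988]], R = [[3.8730, 0.0000, -3.8730], [0.0000, 5.9161, -2.5355], [0.0000, 0.0000, 3.8173]]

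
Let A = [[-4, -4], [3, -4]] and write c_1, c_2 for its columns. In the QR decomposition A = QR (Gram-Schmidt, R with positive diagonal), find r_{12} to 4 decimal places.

r_{12} = 0.8000

c_1 = (-4, 3); ‖c_1‖ = 5.0000, so e_1 = (-0.8000, 0.6000).
r_{12} = e_1·c_2 = 0.8000.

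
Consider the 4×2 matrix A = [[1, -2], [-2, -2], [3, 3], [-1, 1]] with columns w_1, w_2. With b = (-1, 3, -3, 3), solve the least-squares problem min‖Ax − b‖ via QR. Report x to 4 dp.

x = (-1.4235, 0.2353)

w_1 = (1, -2, 3, -1); ‖w_1‖ = 3.8730, so q_1 = (0.2582, -0.5164, 0.7746, -0.2582).
q_1·w_2 = 0.2582·(-2) + (-0.5164)·(-2) + 0.7746·3 + (-0.2582)·1 = 2.5820.
u_2 = w_2 − 2.5820·q_1 = (-2.6667, -0.6667, 1.0000, 1.6667).
‖u_2‖ = 3.3665, so q_2 = (-0.7921, -0.1980, 0.2970, 0.4951).
Qᵀb = (-4.9058, 0.7921).
Back-substitute: x_2 = 0.7921/3.3665 = 0.2353.
x_1 = (-4.9058 − 2.5820·0.2353)/3.8730 = -1.4235.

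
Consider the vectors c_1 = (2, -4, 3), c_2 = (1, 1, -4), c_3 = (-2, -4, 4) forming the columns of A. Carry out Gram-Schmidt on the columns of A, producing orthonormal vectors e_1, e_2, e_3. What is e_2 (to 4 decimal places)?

c_1 = (2, -4, 3); ‖c_1‖ = 5.3852, so e_1 = (0.3714, -0.7428, 0.5571).
e_1·c_2 = 0.3714·1 + (-0.7428)·1 + 0.5571·(-4) = -2.5997.
u_2 = c_2 + 2.5997·e_1 = (1.9655, -0.9310, -2.5517).
‖u_2‖ = 3.3528, so e_2 = (0.5862, -0.2777, -0.7611).

e_2 = (0.5862, -0.2777, -0.7611)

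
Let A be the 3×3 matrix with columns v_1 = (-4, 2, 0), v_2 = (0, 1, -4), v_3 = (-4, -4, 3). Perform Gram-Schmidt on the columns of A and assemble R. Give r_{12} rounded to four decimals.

r_{12} = 0.4472

v_1 = (-4, 2, 0); ‖v_1‖ = 4.4721, so e_1 = (-0.8944, 0.4472, 0.0000).
r_{12} = e_1·v_2 = 0.4472.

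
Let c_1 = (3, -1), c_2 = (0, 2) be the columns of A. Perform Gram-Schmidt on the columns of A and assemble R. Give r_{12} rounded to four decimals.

q_1 = c_1/‖c_1‖ = (3, -1)/3.1623 = (0.9487, -0.3162).
r_{12} = q_1·c_2 = -0.6325.

r_{12} = -0.6325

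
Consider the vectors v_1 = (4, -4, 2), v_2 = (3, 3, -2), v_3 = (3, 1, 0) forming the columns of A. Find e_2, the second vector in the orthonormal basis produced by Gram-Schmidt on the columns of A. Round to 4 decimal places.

e_2 = (0.7419, 0.5504, -0.3829)

v_1 = (4, -4, 2); ‖v_1‖ = 6.0000, so e_1 = (0.6667, -0.6667, 0.3333).
e_1·v_2 = 0.6667·3 + (-0.6667)·3 + 0.3333·(-2) = -0.6667.
u_2 = v_2 + 0.6667·e_1 = (3.4444, 2.5556, -1.7778).
‖u_2‖ = 4.6428, so e_2 = (0.7419, 0.5504, -0.3829).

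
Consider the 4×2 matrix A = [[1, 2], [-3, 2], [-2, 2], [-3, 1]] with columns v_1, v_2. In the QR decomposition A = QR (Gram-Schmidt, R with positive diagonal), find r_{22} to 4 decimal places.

q_1 = v_1/‖v_1‖ = (1, -3, -2, -3)/4.7958 = (0.2085, -0.6255, -0.4170, -0.6255).
r_{12} = q_1·v_2 = -2.2937.
u_2 = v_2 + 2.2937·q_1 = (2.4783, 0.5652, 1.0435, -0.4348).
r_{22} = ‖u_2‖ = 2.7819.

r_{22} = 2.7819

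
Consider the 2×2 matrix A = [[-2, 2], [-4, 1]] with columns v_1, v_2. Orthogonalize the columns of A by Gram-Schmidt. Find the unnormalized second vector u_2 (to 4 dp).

v_1 = (-2, -4); ‖v_1‖ = 4.4721, so e_1 = (-0.4472, -0.8944).
e_1·v_2 = (-0.4472)·2 + (-0.8944)·1 = -1.7889.
u_2 = v_2 + 1.7889·e_1 = (1.2000, -0.6000).

u_2 = (1.2000, -0.6000)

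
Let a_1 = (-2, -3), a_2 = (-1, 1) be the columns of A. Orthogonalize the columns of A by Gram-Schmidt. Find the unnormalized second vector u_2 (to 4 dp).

a_1 = (-2, -3); ‖a_1‖ = 3.6056, so q_1 = (-0.5547, -0.8321).
q_1·a_2 = (-0.5547)·(-1) + (-0.8321)·1 = -0.2774.
u_2 = a_2 + 0.2774·q_1 = (-1.1538, 0.7692).

u_2 = (-1.1538, 0.7692)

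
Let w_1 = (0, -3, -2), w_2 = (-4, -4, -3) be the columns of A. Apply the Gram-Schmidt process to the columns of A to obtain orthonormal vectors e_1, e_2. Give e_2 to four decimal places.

e_2 = (-0.9976, 0.0384, -0.0576)

w_1 = (0, -3, -2); ‖w_1‖ = 3.6056, so e_1 = (0.0000, -0.8321, -0.5547).
e_1·w_2 = 0.0000·(-4) + (-0.8321)·(-4) + (-0.5547)·(-3) = 4.9923.
u_2 = w_2 − 4.9923·e_1 = (-4.0000, 0.1538, -0.2308).
‖u_2‖ = 4.0096, so e_2 = (-0.9976, 0.0384, -0.0576).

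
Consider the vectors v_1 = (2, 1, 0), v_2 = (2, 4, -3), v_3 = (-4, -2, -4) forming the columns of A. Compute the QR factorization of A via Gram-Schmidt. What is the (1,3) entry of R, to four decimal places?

r_{13} = -4.4721

v_1 = (2, 1, 0); ‖v_1‖ = 2.2361, so q_1 = (0.8944, 0.4472, 0.0000).
r_{13} = q_1·v_3 = -4.4721.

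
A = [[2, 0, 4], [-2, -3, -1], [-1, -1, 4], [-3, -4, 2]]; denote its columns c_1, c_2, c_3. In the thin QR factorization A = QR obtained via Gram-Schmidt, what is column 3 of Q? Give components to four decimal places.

c_1 = (2, -2, -1, -3); ‖c_1‖ = 4.2426, so e_1 = (0.4714, -0.4714, -0.2357, -0.7071).
e_1·c_2 = 0.4714·0 + (-0.4714)·(-3) + (-0.2357)·(-1) + (-0.7071)·(-4) = 4.4783.
u_2 = c_2 − 4.4783·e_1 = (-2.1111, -0.8889, 0.0556, -0.8333).
‖u_2‖ = 2.4381, so e_2 = (-0.8659, -0.3646, 0.0228, -0.3418).
e_1·c_3 = 0.4714·4 + (-0.4714)·(-1) + (-0.2357)·4 + (-0.7071)·2 = 0.0000; e_2·c_3 = (-0.8659)·4 + (-0.3646)·(-1) + 0.0228·4 + (-0.3418)·2 = -3.6914.
u_3 = c_3 + 0.0000·e_1 + 3.6914·e_2 = (0.8037, -2.3458, 4.0841, 0.7383).
‖u_3‖ = 4.8346, so e_3 = (0.1662, -0.4852, 0.8448, 0.1527).

e_3 = (0.1662, -0.4852, 0.8448, 0.1527)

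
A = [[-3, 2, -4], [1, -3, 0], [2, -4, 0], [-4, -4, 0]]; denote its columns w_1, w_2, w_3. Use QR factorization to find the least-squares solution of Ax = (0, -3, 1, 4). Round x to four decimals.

x = (-0.7679, -0.1746, 0.4886)

w_1 = (-3, 1, 2, -4); ‖w_1‖ = 5.4772, so e_1 = (-0.5477, 0.1826, 0.3651, -0.7303).
e_1·w_2 = (-0.5477)·2 + 0.1826·(-3) + 0.3651·(-4) + (-0.7303)·(-4) = -0.1826.
u_2 = w_2 + 0.1826·e_1 = (1.9000, -2.9667, -3.9333, -4.1333).
‖u_2‖ = 6.7057, so e_2 = (0.2833, -0.4424, -0.5866, -0.6164).
e_1·w_3 = (-0.5477)·(-4) + 0.1826·0 + 0.3651·0 + (-0.7303)·0 = 2.1909; e_2·w_3 = 0.2833·(-4) + (-0.4424)·0 + (-0.5866)·0 + (-0.6164)·0 = -1.1334.
u_3 = w_3 − 2.1909·e_1 + 1.1334·e_2 = (-2.4789, -0.9014, -1.4648, 0.9014).
‖u_3‖ = 3.1489, so e_3 = (-0.7872, -0.2863, -0.4652, 0.2863).
Qᵀb = (-3.1038, -1.7249, 1.5387).
Back-substitute: x_3 = 1.5387/3.1489 = 0.4886.
x_2 = (-1.7249 + 1.1334·0.4886)/6.7057 = -0.1746.
x_1 = (-3.1038 + 0.1826·(-0.1746) − 2.1909·0.4886)/5.4772 = -0.7679.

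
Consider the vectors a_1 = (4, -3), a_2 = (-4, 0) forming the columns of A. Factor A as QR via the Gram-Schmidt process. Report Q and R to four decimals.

Q = [[0.8000, -0.6000], [-0.6000, -0.8000]], R = [[5.0000, -3.2000], [0.0000, 2.4000]]

a_1 = (4, -3); ‖a_1‖ = 5.0000, so q_1 = (0.8000, -0.6000).
q_1·a_2 = 0.8000·(-4) + (-0.6000)·0 = -3.2000.
u_2 = a_2 + 3.2000·q_1 = (-1.4400, -1.9200).
‖u_2‖ = 2.4000, so q_2 = (-0.6000, -0.8000).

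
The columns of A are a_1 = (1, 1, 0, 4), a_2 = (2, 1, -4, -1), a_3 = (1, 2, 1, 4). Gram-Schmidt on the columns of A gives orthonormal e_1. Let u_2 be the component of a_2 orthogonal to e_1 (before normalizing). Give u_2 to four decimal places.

a_1 = (1, 1, 0, 4); ‖a_1‖ = 4.2426, so e_1 = (0.2357, 0.2357, 0.0000, 0.9428).
e_1·a_2 = 0.2357·2 + 0.2357·1 + 0.0000·(-4) + 0.9428·(-1) = -0.2357.
u_2 = a_2 + 0.2357·e_1 = (2.0556, 1.0556, -4.0000, -0.7778).

u_2 = (2.0556, 1.0556, -4.0000, -0.7778)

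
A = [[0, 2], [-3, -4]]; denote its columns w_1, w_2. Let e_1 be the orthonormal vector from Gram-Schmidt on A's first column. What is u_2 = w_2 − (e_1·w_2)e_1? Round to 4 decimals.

w_1 = (0, -3); ‖w_1‖ = 3.0000, so e_1 = (0.0000, -1.0000).
e_1·w_2 = 0.0000·2 + (-1.0000)·(-4) = 4.0000.
u_2 = w_2 − 4.0000·e_1 = (2.0000, 0.0000).

u_2 = (2.0000, 0.0000)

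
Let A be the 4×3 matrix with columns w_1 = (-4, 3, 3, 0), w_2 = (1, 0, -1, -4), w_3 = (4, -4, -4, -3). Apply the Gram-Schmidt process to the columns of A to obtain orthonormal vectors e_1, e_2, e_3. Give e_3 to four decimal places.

e_3 = (-0.6608, -0.7229, -0.1581, -0.1257)

w_1 = (-4, 3, 3, 0); ‖w_1‖ = 5.8310, so e_1 = (-0.6860, 0.5145, 0.5145, 0.0000).
e_1·w_2 = (-0.6860)·1 + 0.5145·0 + 0.5145·(-1) + 0.0000·(-4) = -1.2005.
u_2 = w_2 + 1.2005·e_1 = (0.1765, 0.6176, -0.3824, -4.0000).
‖u_2‖ = 4.0693, so e_2 = (0.0434, 0.1518, -0.0940, -0.9830).
e_1·w_3 = (-0.6860)·4 + 0.5145·(-4) + 0.5145·(-4) + 0.0000·(-3) = -6.8599; e_2·w_3 = 0.0434·4 + 0.1518·(-4) + (-0.0940)·(-4) + (-0.9830)·(-3) = 2.8911.
u_3 = w_3 + 6.8599·e_1 − 2.8911·e_2 = (-0.8313, -0.9094, -0.1989, -0.1581).
‖u_3‖ = 1.2580, so e_3 = (-0.6608, -0.7229, -0.1581, -0.1257).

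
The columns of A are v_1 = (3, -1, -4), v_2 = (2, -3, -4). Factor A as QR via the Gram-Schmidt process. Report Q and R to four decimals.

v_1 = (3, -1, -4); ‖v_1‖ = 5.0990, so e_1 = (0.5883, -0.1961, -0.7845).
e_1·v_2 = 0.5883·2 + (-0.1961)·(-3) + (-0.7845)·(-4) = 4.9029.
u_2 = v_2 − 4.9029·e_1 = (-0.8846, -2.0385, -0.1538).
‖u_2‖ = 2.2275, so e_2 = (-0.3971, -0.9152, -0.0691).

Q = [[0.5883, -0.3971], [-0.1961, -0.9152], [-0.7845, -0.0691]], R = [[5.0990, 4.9029], [0.0000, 2.2275]]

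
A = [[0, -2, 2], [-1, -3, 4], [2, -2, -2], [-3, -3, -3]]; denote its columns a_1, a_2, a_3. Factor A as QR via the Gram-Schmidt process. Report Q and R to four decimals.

a_1 = (0, -1, 2, -3); ‖a_1‖ = 3.7417, so e_1 = (0.0000, -0.2673, 0.5345, -0.8018).
e_1·a_2 = 0.0000·(-2) + (-0.2673)·(-3) + 0.5345·(-2) + (-0.8018)·(-3) = 2.1381.
u_2 = a_2 − 2.1381·e_1 = (-2.0000, -2.4286, -3.1429, -1.2857).
‖u_2‖ = 4.6291, so e_2 = (-0.4320, -0.5246, -0.6789, -0.2777).
e_1·a_3 = 0.0000·2 + (-0.2673)·4 + 0.5345·(-2) + (-0.8018)·(-3) = 0.2673; e_2·a_3 = (-0.4320)·2 + (-0.5246)·4 + (-0.6789)·(-2) + (-0.2777)·(-3) = -0.7715.
u_3 = a_3 − 0.2673·e_1 + 0.7715·e_2 = (1.6667, 3.6667, -2.6667, -3.0000).
‖u_3‖ = 5.6862, so e_3 = (0.2931, 0.6448, -0.4690, -0.5276).

Q = [[0.0000, -0.4320, 0.2931], [-0.2673, -0.5246, 0.6448], [0.5345, -0.6789, -0.4690], [-0.8018, -0.2777, -0.5276]], R = [[3.7417, 2.1381, 0.2673], [0.0000, 4.6291, -0.7715], [0.0000, 0.0000, 5.6862]]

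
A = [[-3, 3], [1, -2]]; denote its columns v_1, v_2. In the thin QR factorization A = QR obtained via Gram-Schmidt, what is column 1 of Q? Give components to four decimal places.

q_1 = (-0.9487, 0.3162)

v_1 = (-3, 1); ‖v_1‖ = 3.1623, so q_1 = (-0.9487, 0.3162).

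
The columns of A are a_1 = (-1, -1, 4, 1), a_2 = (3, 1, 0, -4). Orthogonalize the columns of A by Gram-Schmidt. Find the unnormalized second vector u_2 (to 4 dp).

u_2 = (2.5789, 0.5789, 1.6842, -3.5789)

a_1 = (-1, -1, 4, 1); ‖a_1‖ = 4.3589, so e_1 = (-0.2294, -0.2294, 0.9177, 0.2294).
e_1·a_2 = (-0.2294)·3 + (-0.2294)·1 + 0.9177·0 + 0.2294·(-4) = -1.8353.
u_2 = a_2 + 1.8353·e_1 = (2.5789, 0.5789, 1.6842, -3.5789).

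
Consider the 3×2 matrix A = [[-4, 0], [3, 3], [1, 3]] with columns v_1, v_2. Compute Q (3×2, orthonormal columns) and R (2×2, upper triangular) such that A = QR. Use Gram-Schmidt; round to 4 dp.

Q = [[-0.7845, 0.5230], [0.5883, 0.4576], [0.1961, 0.7191]], R = [[5.0990, 2.3534], [0.0000, 3.5301]]

q_1 = v_1/‖v_1‖ = (-4, 3, 1)/5.0990 = (-0.7845, 0.5883, 0.1961).
r_{12} = q_1·v_2 = 2.3534.
u_2 = v_2 − 2.3534·q_1 = (1.8462, 1.6154, 2.5385).
‖u_2‖ = 3.5301, so q_2 = (0.5230, 0.4576, 0.7191).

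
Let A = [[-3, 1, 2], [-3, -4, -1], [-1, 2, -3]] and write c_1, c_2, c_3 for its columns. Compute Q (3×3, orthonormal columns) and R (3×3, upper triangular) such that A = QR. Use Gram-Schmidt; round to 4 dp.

c_1 = (-3, -3, -1); ‖c_1‖ = 4.3589, so q_1 = (-0.6882, -0.6882, -0.2294).
q_1·c_2 = (-0.6882)·1 + (-0.6882)·(-4) + (-0.2294)·2 = 1.6059.
u_2 = c_2 − 1.6059·q_1 = (2.1053, -2.8947, 2.3684).
‖u_2‖ = 4.2920, so q_2 = (0.4905, -0.6745, 0.5518).
q_1·c_3 = (-0.6882)·2 + (-0.6882)·(-1) + (-0.2294)·(-3) = 0.0000; q_2·c_3 = 0.4905·2 + (-0.6745)·(-1) + 0.5518·(-3) = 0.0000.
u_3 = c_3 − 0.0000·q_1 + 0.0000·q_2 = (2.0000, -1.0000, -3.0000).
‖u_3‖ = 3.7417, so q_3 = (0.5345, -0.2673, -0.8018).

Q = [[-0.6882, 0.4905, 0.5345], [-0.6882, -0.6745, -0.2673], [-0.2294, 0.5518, -0.8018]], R = [[4.3589, 1.6059, 0.0000], [0.0000, 4.2920, 0.0000], [0.0000, 0.0000, 3.7417]]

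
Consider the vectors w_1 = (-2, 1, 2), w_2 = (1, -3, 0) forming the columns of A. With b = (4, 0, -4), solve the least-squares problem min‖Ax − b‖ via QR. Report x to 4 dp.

w_1 = (-2, 1, 2); ‖w_1‖ = 3.0000, so e_1 = (-0.6667, 0.3333, 0.6667).
e_1·w_2 = (-0.6667)·1 + 0.3333·(-3) + 0.6667·0 = -1.6667.
u_2 = w_2 + 1.6667·e_1 = (-0.1111, -2.4444, 1.1111).
‖u_2‖ = 2.6874, so e_2 = (-0.0413, -0.9096, 0.4134).
Qᵀb = (-5.3333, -1.8192).
Back-substitute: x_2 = -1.8192/2.6874 = -0.6769.
x_1 = (-5.3333 + 1.6667·(-0.6769))/3.0000 = -2.1538.

x = (-2.1538, -0.6769)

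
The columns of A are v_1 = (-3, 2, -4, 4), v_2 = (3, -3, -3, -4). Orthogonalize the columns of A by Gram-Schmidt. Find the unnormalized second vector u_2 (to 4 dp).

u_2 = (1.7333, -2.1556, -4.6889, -2.3111)

v_1 = (-3, 2, -4, 4); ‖v_1‖ = 6.7082, so e_1 = (-0.4472, 0.2981, -0.5963, 0.5963).
e_1·v_2 = (-0.4472)·3 + 0.2981·(-3) + (-0.5963)·(-3) + 0.5963·(-4) = -2.8324.
u_2 = v_2 + 2.8324·e_1 = (1.7333, -2.1556, -4.6889, -2.3111).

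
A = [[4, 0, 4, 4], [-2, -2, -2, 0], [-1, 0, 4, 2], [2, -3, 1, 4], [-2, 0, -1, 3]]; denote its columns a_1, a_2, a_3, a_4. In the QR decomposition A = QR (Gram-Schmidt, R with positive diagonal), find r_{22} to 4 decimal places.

a_1 = (4, -2, -1, 2, -2); ‖a_1‖ = 5.3852, so q_1 = (0.7428, -0.3714, -0.1857, 0.3714, -0.3714).
q_1·a_2 = 0.7428·0 + (-0.3714)·(-2) + (-0.1857)·0 + 0.3714·(-3) + (-0.3714)·0 = -0.3714.
u_2 = a_2 + 0.3714·q_1 = (0.2759, -2.1379, -0.0690, -2.8621, -0.1379).
r_{22} = ‖u_2‖ = 3.5864.

r_{22} = 3.5864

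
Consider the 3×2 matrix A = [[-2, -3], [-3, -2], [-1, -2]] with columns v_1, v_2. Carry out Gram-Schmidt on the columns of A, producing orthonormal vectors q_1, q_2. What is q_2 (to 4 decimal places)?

v_1 = (-2, -3, -1); ‖v_1‖ = 3.7417, so q_1 = (-0.5345, -0.8018, -0.2673).
q_1·v_2 = (-0.5345)·(-3) + (-0.8018)·(-2) + (-0.2673)·(-2) = 3.7417.
u_2 = v_2 − 3.7417·q_1 = (-1.0000, 1.0000, -1.0000).
‖u_2‖ = 1.7321, so q_2 = (-0.5774, 0.5774, -0.5774).

q_2 = (-0.5774, 0.5774, -0.5774)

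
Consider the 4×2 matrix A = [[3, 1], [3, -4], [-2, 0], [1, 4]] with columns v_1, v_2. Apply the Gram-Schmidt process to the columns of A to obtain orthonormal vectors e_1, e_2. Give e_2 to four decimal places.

e_2 = (0.2925, -0.5926, -0.0770, 0.7466)

v_1 = (3, 3, -2, 1); ‖v_1‖ = 4.7958, so e_1 = (0.6255, 0.6255, -0.4170, 0.2085).
e_1·v_2 = 0.6255·1 + 0.6255·(-4) + (-0.4170)·0 + 0.2085·4 = -1.0426.
u_2 = v_2 + 1.0426·e_1 = (1.6522, -3.3478, -0.4348, 4.2174).
‖u_2‖ = 5.6492, so e_2 = (0.2925, -0.5926, -0.0770, 0.7466).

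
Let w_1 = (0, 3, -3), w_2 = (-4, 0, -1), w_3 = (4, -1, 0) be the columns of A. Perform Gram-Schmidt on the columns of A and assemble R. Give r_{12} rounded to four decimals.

w_1 = (0, 3, -3); ‖w_1‖ = 4.2426, so q_1 = (0.0000, 0.7071, -0.7071).
r_{12} = q_1·w_2 = 0.7071.

r_{12} = 0.7071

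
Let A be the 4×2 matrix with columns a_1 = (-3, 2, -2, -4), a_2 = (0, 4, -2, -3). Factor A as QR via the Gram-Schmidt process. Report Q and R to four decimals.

Q = [[-0.5222, 0.6421], [0.3482, 0.7491], [-0.3482, -0.1605], [-0.6963, -0.0268]], R = [[5.7446, 4.1779], [0.0000, 3.3979]]

a_1 = (-3, 2, -2, -4); ‖a_1‖ = 5.7446, so q_1 = (-0.5222, 0.3482, -0.3482, -0.6963).
q_1·a_2 = (-0.5222)·0 + 0.3482·4 + (-0.3482)·(-2) + (-0.6963)·(-3) = 4.1779.
u_2 = a_2 − 4.1779·q_1 = (2.1818, 2.5455, -0.5455, -0.0909).
‖u_2‖ = 3.3979, so q_2 = (0.6421, 0.7491, -0.1605, -0.0268).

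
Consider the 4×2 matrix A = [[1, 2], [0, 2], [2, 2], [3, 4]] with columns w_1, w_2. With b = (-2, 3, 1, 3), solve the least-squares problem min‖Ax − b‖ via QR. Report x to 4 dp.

w_1 = (1, 0, 2, 3); ‖w_1‖ = 3.7417, so e_1 = (0.2673, 0.0000, 0.5345, 0.8018).
e_1·w_2 = 0.2673·2 + 0.0000·2 + 0.5345·2 + 0.8018·4 = 4.8107.
u_2 = w_2 − 4.8107·e_1 = (0.7143, 2.0000, -0.5714, 0.1429).
‖u_2‖ = 2.2039, so e_2 = (0.3241, 0.9075, -0.2593, 0.0648).
Qᵀb = (2.4054, 2.0094).
Back-substitute: x_2 = 2.0094/2.2039 = 0.9118.
x_1 = (2.4054 − 4.8107·0.9118)/3.7417 = -0.5294.

x = (-0.5294, 0.9118)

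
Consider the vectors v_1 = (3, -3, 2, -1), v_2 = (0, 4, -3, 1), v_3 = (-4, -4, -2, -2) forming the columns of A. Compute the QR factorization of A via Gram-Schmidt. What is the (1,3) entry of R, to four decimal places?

v_1 = (3, -3, 2, -1); ‖v_1‖ = 4.7958, so e_1 = (0.6255, -0.6255, 0.4170, -0.2085).
r_{13} = e_1·v_3 = -0.4170.

r_{13} = -0.4170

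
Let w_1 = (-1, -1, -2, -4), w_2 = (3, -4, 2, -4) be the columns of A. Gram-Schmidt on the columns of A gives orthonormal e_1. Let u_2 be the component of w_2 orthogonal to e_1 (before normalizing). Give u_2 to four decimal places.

u_2 = (3.5909, -3.4091, 3.1818, -1.6364)

w_1 = (-1, -1, -2, -4); ‖w_1‖ = 4.6904, so e_1 = (-0.2132, -0.2132, -0.4264, -0.8528).
e_1·w_2 = (-0.2132)·3 + (-0.2132)·(-4) + (-0.4264)·2 + (-0.8528)·(-4) = 2.7716.
u_2 = w_2 − 2.7716·e_1 = (3.5909, -3.4091, 3.1818, -1.6364).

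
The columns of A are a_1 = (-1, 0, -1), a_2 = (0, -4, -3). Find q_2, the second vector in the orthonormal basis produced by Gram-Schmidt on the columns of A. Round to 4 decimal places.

q_1 = a_1/‖a_1‖ = (-1, 0, -1)/1.4142 = (-0.7071, 0.0000, -0.7071).
r_{12} = q_1·a_2 = 2.1213.
u_2 = a_2 − 2.1213·q_1 = (1.5000, -4.0000, -1.5000).
‖u_2‖ = 4.5277, so q_2 = (0.3313, -0.8835, -0.3313).

q_2 = (0.3313, -0.8835, -0.3313)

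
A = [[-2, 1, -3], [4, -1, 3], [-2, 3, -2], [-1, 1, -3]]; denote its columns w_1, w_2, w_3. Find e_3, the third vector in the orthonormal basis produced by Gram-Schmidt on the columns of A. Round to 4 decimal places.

w_1 = (-2, 4, -2, -1); ‖w_1‖ = 5.0000, so e_1 = (-0.4000, 0.8000, -0.4000, -0.2000).
e_1·w_2 = (-0.4000)·1 + 0.8000·(-1) + (-0.4000)·3 + (-0.2000)·1 = -2.6000.
u_2 = w_2 + 2.6000·e_1 = (-0.0400, 1.0800, 1.9600, 0.4800).
‖u_2‖ = 2.2891, so e_2 = (-0.0175, 0.4718, 0.8562, 0.2097).
e_1·w_3 = (-0.4000)·(-3) + 0.8000·3 + (-0.4000)·(-2) + (-0.2000)·(-3) = 5.0000; e_2·w_3 = (-0.0175)·(-3) + 0.4718·3 + 0.8562·(-2) + 0.2097·(-3) = -0.8737.
u_3 = w_3 − 5.0000·e_1 + 0.8737·e_2 = (-1.0153, -0.5878, 0.7481, -1.8168).
‖u_3‖ = 2.2884, so e_3 = (-0.4437, -0.2569, 0.3269, -0.7939).

e_3 = (-0.4437, -0.2569, 0.3269, -0.7939)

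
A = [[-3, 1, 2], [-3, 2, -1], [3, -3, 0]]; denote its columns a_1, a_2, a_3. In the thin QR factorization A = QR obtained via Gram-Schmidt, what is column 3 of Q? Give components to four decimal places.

a_1 = (-3, -3, 3); ‖a_1‖ = 5.1962, so e_1 = (-0.5774, -0.5774, 0.5774).
e_1·a_2 = (-0.5774)·1 + (-0.5774)·2 + 0.5774·(-3) = -3.4641.
u_2 = a_2 + 3.4641·e_1 = (-1.0000, 0.0000, -1.0000).
‖u_2‖ = 1.4142, so e_2 = (-0.7071, 0.0000, -0.7071).
e_1·a_3 = (-0.5774)·2 + (-0.5774)·(-1) + 0.5774·0 = -0.5774; e_2·a_3 = (-0.7071)·2 + 0.0000·(-1) + (-0.7071)·0 = -1.4142.
u_3 = a_3 + 0.5774·e_1 + 1.4142·e_2 = (0.6667, -1.3333, -0.6667).
‖u_3‖ = 1.6330, so e_3 = (0.4082, -0.8165, -0.4082).

e_3 = (0.4082, -0.8165, -0.4082)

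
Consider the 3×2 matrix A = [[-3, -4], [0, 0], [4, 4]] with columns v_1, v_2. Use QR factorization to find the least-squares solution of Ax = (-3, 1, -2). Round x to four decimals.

v_1 = (-3, 0, 4); ‖v_1‖ = 5.0000, so q_1 = (-0.6000, 0.0000, 0.8000).
q_1·v_2 = (-0.6000)·(-4) + 0.0000·0 + 0.8000·4 = 5.6000.
u_2 = v_2 − 5.6000·q_1 = (-0.6400, 0.0000, -0.4800).
‖u_2‖ = 0.8000, so q_2 = (-0.8000, 0.0000, -0.6000).
Qᵀb = (0.2000, 3.6000).
Back-substitute: x_2 = 3.6000/0.8000 = 4.5000.
x_1 = (0.2000 − 5.6000·4.5000)/5.0000 = -5.0000.

x = (-5.0000, 4.5000)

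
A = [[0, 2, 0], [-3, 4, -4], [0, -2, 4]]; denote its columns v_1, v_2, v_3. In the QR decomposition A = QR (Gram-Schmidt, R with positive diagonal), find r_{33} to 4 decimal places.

q_1 = v_1/‖v_1‖ = (0, -3, 0)/3.0000 = (0.0000, -1.0000, 0.0000).
r_{12} = q_1·v_2 = -4.0000.
u_2 = v_2 + 4.0000·q_1 = (2.0000, 0.0000, -2.0000).
‖u_2‖ = 2.8284, so q_2 = (0.7071, 0.0000, -0.7071).
r_{13} = q_1·v_3 = 4.0000; r_{23} = q_2·v_3 = -2.8284.
u_3 = v_3 − 4.0000·q_1 + 2.8284·q_2 = (2.0000, 0.0000, 2.0000).
r_{33} = ‖u_3‖ = 2.8284.

r_{33} = 2.8284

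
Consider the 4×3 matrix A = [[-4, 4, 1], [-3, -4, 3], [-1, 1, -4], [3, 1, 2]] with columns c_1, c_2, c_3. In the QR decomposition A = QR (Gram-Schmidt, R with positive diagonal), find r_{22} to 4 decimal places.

r_{22} = 5.8211

c_1 = (-4, -3, -1, 3); ‖c_1‖ = 5.9161, so e_1 = (-0.6761, -0.5071, -0.1690, 0.5071).
e_1·c_2 = (-0.6761)·4 + (-0.5071)·(-4) + (-0.1690)·1 + 0.5071·1 = -0.3381.
u_2 = c_2 + 0.3381·e_1 = (3.7714, -4.1714, 0.9429, 1.1714).
r_{22} = ‖u_2‖ = 5.8211.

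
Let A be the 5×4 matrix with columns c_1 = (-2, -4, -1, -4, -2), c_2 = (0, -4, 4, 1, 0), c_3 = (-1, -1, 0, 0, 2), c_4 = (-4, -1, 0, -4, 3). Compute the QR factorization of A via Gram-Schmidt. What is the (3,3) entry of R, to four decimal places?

c_1 = (-2, -4, -1, -4, -2); ‖c_1‖ = 6.4031, so e_1 = (-0.3123, -0.6247, -0.1562, -0.6247, -0.3123).
e_1·c_2 = (-0.3123)·0 + (-0.6247)·(-4) + (-0.1562)·4 + (-0.6247)·1 + (-0.3123)·0 = 1.2494.
u_2 = c_2 − 1.2494·e_1 = (0.3902, -3.2195, 4.1951, 1.7805, 0.3902).
‖u_2‖ = 5.6071, so e_2 = (0.0696, -0.5742, 0.7482, 0.3175, 0.0696).
e_1·c_3 = (-0.3123)·(-1) + (-0.6247)·(-1) + (-0.1562)·0 + (-0.6247)·0 + (-0.3123)·2 = 0.3123; e_2·c_3 = 0.0696·(-1) + (-0.5742)·(-1) + 0.7482·0 + 0.3175·0 + 0.0696·2 = 0.6438.
u_3 = c_3 − 0.3123·e_1 − 0.6438·e_2 = (-0.9472, -0.4352, -0.4329, -0.0093, 2.0528).
r_{33} = ‖u_3‖ = 2.3426.

r_{33} = 2.3426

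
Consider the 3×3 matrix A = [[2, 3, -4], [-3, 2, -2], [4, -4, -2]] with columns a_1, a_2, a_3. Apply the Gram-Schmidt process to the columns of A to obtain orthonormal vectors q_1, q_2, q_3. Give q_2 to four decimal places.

a_1 = (2, -3, 4); ‖a_1‖ = 5.3852, so q_1 = (0.3714, -0.5571, 0.7428).
q_1·a_2 = 0.3714·3 + (-0.5571)·2 + 0.7428·(-4) = -2.9711.
u_2 = a_2 + 2.9711·q_1 = (4.1034, 0.3448, -1.7931).
‖u_2‖ = 4.4914, so q_2 = (0.9136, 0.0768, -0.3992).

q_2 = (0.9136, 0.0768, -0.3992)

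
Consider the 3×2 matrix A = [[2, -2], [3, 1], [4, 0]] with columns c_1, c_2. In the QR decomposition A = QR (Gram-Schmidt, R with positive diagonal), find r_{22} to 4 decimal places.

q_1 = c_1/‖c_1‖ = (2, 3, 4)/5.3852 = (0.3714, 0.5571, 0.7428).
r_{12} = q_1·c_2 = -0.1857.
u_2 = c_2 + 0.1857·q_1 = (-1.9310, 1.1034, 0.1379).
r_{22} = ‖u_2‖ = 2.2283.

r_{22} = 2.2283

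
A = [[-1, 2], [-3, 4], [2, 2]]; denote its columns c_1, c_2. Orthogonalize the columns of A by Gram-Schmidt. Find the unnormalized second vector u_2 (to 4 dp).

u_2 = (1.2857, 1.8571, 3.4286)

c_1 = (-1, -3, 2); ‖c_1‖ = 3.7417, so e_1 = (-0.2673, -0.8018, 0.5345).
e_1·c_2 = (-0.2673)·2 + (-0.8018)·4 + 0.5345·2 = -2.6726.
u_2 = c_2 + 2.6726·e_1 = (1.2857, 1.8571, 3.4286).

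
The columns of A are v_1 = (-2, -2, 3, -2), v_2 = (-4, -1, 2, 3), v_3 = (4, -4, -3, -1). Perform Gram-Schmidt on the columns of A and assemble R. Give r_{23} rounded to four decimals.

r_{23} = -3.5166

v_1 = (-2, -2, 3, -2); ‖v_1‖ = 4.5826, so q_1 = (-0.4364, -0.4364, 0.6547, -0.4364).
q_1·v_2 = (-0.4364)·(-4) + (-0.4364)·(-1) + 0.6547·2 + (-0.4364)·3 = 2.1822.
u_2 = v_2 − 2.1822·q_1 = (-3.0476, -0.0476, 0.5714, 3.9524).
‖u_2‖ = 5.0238, so q_2 = (-0.6066, -0.0095, 0.1137, 0.7867).
r_{23} = q_2·v_3 = -3.5166.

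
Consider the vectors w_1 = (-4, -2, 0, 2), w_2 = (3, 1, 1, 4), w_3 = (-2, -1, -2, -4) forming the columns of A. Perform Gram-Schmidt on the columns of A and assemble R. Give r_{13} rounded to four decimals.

r_{13} = 0.4082

e_1 = w_1/‖w_1‖ = (-4, -2, 0, 2)/4.8990 = (-0.8165, -0.4082, 0.0000, 0.4082).
r_{13} = e_1·w_3 = 0.4082.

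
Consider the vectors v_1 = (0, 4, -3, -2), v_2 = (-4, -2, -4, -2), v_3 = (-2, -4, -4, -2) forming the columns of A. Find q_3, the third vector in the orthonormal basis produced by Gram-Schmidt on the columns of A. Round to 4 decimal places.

v_1 = (0, 4, -3, -2); ‖v_1‖ = 5.3852, so q_1 = (0.0000, 0.7428, -0.5571, -0.3714).
q_1·v_2 = 0.0000·(-4) + 0.7428·(-2) + (-0.5571)·(-4) + (-0.3714)·(-2) = 1.4856.
u_2 = v_2 − 1.4856·q_1 = (-4.0000, -3.1034, -3.1724, -1.4483).
‖u_2‖ = 6.1476, so q_2 = (-0.6507, -0.5048, -0.5160, -0.2356).
q_1·v_3 = 0.0000·(-2) + 0.7428·(-4) + (-0.5571)·(-4) + (-0.3714)·(-2) = 0.0000; q_2·v_3 = (-0.6507)·(-2) + (-0.5048)·(-4) + (-0.5160)·(-4) + (-0.2356)·(-2) = 5.8559.
u_3 = v_3 + 0.0000·q_1 − 5.8559·q_2 = (1.8102, -1.0438, -0.9781, -0.6204).
‖u_3‖ = 2.3891, so q_3 = (0.7577, -0.4369, -0.4094, -0.2597).

q_3 = (0.7577, -0.4369, -0.4094, -0.2597)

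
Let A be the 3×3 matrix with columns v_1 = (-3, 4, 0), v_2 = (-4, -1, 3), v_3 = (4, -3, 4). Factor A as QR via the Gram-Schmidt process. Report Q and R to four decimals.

v_1 = (-3, 4, 0); ‖v_1‖ = 5.0000, so q_1 = (-0.6000, 0.8000, 0.0000).
q_1·v_2 = (-0.6000)·(-4) + 0.8000·(-1) + 0.0000·3 = 1.6000.
u_2 = v_2 − 1.6000·q_1 = (-3.0400, -2.2800, 3.0000).
‖u_2‖ = 4.8415, so q_2 = (-0.6279, -0.4709, 0.6196).
q_1·v_3 = (-0.6000)·4 + 0.8000·(-3) + 0.0000·4 = -4.8000; q_2·v_3 = (-0.6279)·4 + (-0.4709)·(-3) + 0.6196·4 = 1.3797.
u_3 = v_3 + 4.8000·q_1 − 1.3797·q_2 = (1.9863, 1.4898, 3.1451).
‖u_3‖ = 4.0070, so q_3 = (0.4957, 0.3718, 0.7849).

Q = [[-0.6000, -0.6279, 0.4957], [0.8000, -0.4709, 0.3718], [0.0000, 0.6196, 0.7849]], R = [[5.0000, 1.6000, -4.8000], [0.0000, 4.8415, 1.3797], [0.0000, 0.0000, 4.0070]]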